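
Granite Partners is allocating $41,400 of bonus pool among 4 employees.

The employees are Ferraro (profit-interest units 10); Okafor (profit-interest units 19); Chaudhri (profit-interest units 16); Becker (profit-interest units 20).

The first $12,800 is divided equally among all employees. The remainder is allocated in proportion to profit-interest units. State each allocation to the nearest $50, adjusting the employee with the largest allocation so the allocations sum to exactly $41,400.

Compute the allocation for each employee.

$12,800 shared equally gives $3,200 per employee.
Remainder $28,600 by profit-interest units (total 65): Ferraro 4,400.00 → $4,400; Okafor 8,360.00 → $8,350; Chaudhri 7,040.00 → $7,050; Becker 8,800.00 → $8,800.
Totals: Ferraro $3,200 + $4,400 = $7,600; Okafor $3,200 + $8,350 = $11,550; Chaudhri $3,200 + $7,050 = $10,250; Becker $3,200 + $8,800 = $12,000.

Ferraro: $7,600 · Okafor: $11,550 · Chaudhri: $10,250 · Becker: $12,000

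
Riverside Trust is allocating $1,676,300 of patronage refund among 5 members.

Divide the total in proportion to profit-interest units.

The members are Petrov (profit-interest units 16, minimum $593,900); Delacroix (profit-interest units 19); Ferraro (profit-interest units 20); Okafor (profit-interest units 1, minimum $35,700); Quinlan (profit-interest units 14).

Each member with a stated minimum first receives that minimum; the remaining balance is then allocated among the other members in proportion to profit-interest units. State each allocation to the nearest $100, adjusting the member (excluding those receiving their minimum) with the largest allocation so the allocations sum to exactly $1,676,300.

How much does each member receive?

Guaranteed amounts: Petrov $593,900; Okafor $35,700. Balance $1,046,700.
Balance split over remaining profit-interest units 53: Delacroix 375,232.08 → $375,200; Ferraro 394,981.13 → $395,000; Quinlan 276,486.79 → $276,500.

Petrov: $593,900; Delacroix: $375,200; Ferraro: $395,000; Okafor: $35,700; Quinlan: $276,500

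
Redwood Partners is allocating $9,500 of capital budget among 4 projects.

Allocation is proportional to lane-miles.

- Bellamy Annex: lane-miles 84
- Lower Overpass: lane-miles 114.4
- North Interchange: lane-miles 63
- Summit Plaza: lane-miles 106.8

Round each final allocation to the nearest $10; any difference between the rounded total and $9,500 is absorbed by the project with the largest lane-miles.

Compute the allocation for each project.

Bellamy Annex: $2,170; Lower Overpass: $2,940; North Interchange: $1,630; Summit Plaza: $2,760

Sum of lane-miles: 368.2.
Pro-rata amounts: Bellamy Annex 84/368.2 × $9,500 = 2,167.30; Lower Overpass 114.4/368.2 × $9,500 = 2,951.66; North Interchange 63/368.2 × $9,500 = 1,625.48; Summit Plaza 106.8/368.2 × $9,500 = 2,755.57.
At nearest $10: Bellamy Annex $2,170; Lower Overpass $2,950; North Interchange $1,630; Summit Plaza $2,760. Sum = $9,510.
Difference $9,500 − $9,510 = −$10 applied to largest lane-miles (Lower Overpass): Lower Overpass becomes $2,940.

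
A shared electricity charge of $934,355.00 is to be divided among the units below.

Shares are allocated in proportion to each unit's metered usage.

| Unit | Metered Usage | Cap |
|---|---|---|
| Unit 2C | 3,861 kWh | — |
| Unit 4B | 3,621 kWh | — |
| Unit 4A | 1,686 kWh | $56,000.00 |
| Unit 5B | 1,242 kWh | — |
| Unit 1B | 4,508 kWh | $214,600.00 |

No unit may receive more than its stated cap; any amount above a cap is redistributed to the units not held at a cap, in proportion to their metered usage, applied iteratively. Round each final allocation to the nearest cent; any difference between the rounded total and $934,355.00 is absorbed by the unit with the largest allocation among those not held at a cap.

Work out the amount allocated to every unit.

Unit 2C: $293,759.52; Unit 4B: $275,499.41; Unit 4A: $56,000.00; Unit 5B: $94,496.07; Unit 1B: $214,600.00

Sum of metered usage: 14,918.
Pro-rata shares before constraints: Unit 2C 241,824.9534; Unit 4B 226,793.0993; Unit 4A 105,598.7753; Unit 5B 77,789.8452; Unit 1B 282,348.3269.
Cap binds for Unit 4A ($56,000.00), Unit 1B ($214,600.00); residual $663,755.00 reallocated over remaining metered usage 8,724.
Shares after redistribution: Unit 2C 293,759.5203 → $293,759.52; Unit 4B 275,499.4102 → $275,499.41; Unit 5B 94,496.0695 → $94,496.07.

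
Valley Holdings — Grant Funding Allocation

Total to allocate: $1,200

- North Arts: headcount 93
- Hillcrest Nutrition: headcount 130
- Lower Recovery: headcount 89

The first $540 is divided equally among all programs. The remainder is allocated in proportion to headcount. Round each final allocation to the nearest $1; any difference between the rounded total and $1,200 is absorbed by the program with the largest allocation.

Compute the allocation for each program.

North Arts: $377; Hillcrest Nutrition: $455; Lower Recovery: $368

First tranche $540 split equally: $180 each.
Remainder $660 by headcount (total 312): North Arts 196.73 → $197; Hillcrest Nutrition 275.00 → $275; Lower Recovery 188.27 → $188.
Totals: North Arts $180 + $197 = $377; Hillcrest Nutrition $180 + $275 = $455; Lower Recovery $180 + $188 = $368.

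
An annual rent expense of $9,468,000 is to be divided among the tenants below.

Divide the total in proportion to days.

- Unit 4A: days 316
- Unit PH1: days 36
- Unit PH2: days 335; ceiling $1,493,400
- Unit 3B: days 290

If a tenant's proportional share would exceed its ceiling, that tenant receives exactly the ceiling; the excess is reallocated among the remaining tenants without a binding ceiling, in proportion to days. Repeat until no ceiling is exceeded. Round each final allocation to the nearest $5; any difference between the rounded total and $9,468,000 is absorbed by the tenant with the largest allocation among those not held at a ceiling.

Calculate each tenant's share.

Unit 4A: $3,925,190 | Unit PH1: $447,175 | Unit PH2: $1,493,400 | Unit 3B: $3,602,235

Total days = 977.
Unconstrained shares: Unit 4A 3,062,321.39; Unit PH1 348,872.06; Unit PH2 3,246,448.31; Unit 3B 2,810,358.24.
Held at cap: Unit PH2 ($1,493,400); remaining pool $7,974,600 reallocated over remaining days 642.
Shares after redistribution: Unit 4A 3,925,192.52 → $3,925,195; Unit PH1 447,173.83 → $447,175; Unit 3B 3,602,233.64 → $3,602,235.
Rounding difference −$5 applied to Unit 4A → $3,925,190.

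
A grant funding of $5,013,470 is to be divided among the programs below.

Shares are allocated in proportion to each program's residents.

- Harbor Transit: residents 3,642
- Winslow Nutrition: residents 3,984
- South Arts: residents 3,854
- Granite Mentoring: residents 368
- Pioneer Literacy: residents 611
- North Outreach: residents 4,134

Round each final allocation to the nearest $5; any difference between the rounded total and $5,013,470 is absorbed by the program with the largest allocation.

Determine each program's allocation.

Sum of residents: 16,593.
Proportional shares: Harbor Transit 3,642/16,593 × $5,013,470 = 1,100,407.26; Winslow Nutrition 3,984/16,593 × $5,013,470 = 1,203,740.40; South Arts 3,854/16,593 × $5,013,470 = 1,164,461.72; Granite Mentoring 368/16,593 × $5,013,470 = 111,188.87; Pioneer Literacy 611/16,593 × $5,013,470 = 184,609.79; North Outreach 4,134/16,593 × $5,013,470 = 1,249,061.95.
Rounded to nearest $5: Harbor Transit $1,100,405; Winslow Nutrition $1,203,740; South Arts $1,164,460; Granite Mentoring $111,190; Pioneer Literacy $184,610; North Outreach $1,249,060. Sum = $5,013,465.
Difference $5,013,470 − $5,013,465 = +$5 applied to largest allocation (North Outreach): North Outreach becomes $1,249,065.

Harbor Transit: $1,100,405 | Winslow Nutrition: $1,203,740 | South Arts: $1,164,460 | Granite Mentoring: $111,190 | Pioneer Literacy: $184,610 | North Outreach: $1,249,065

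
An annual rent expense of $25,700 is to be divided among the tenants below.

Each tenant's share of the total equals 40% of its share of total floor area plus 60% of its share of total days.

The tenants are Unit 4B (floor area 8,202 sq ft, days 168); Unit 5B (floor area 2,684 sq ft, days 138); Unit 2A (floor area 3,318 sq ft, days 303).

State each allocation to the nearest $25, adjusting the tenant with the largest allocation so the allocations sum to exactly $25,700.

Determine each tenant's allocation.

Unit 4B: $10,200; Unit 5B: $5,425; Unit 2A: $10,075

Totals — floor area 14,204, days 609.
Combined weights (40% floor area + 60% days): Unit 4B 0.3965; Unit 5B 0.2115; Unit 2A 0.3920.
Unrounded shares: Unit 4B 10,189.91; Unit 5B 5,436.70; Unit 2A 10,073.39.
At nearest $25: Unit 4B $10,200; Unit 5B $5,425; Unit 2A $10,075. Sum = $25,700.
Sum already equals the total — no adjustment.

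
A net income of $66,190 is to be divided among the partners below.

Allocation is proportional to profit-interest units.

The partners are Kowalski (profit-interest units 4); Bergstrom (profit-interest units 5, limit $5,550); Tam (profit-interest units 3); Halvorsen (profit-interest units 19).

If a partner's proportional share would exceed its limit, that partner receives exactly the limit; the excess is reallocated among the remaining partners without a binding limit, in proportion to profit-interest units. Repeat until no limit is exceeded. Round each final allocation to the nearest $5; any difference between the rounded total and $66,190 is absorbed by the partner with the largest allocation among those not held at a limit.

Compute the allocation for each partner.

Profit-interest units total: 31.
Pro-rata shares before constraints: Kowalski 8,540.65; Bergstrom 10,675.81; Tam 6,405.48; Halvorsen 40,568.06.
Held at cap: Bergstrom ($5,550); residual $60,640 reallocated over remaining profit-interest units 26.
Remaining shares: Kowalski 9,329.23 → $9,330; Tam 6,996.92 → $6,995; Halvorsen 44,313.85 → $44,315.

Kowalski: $9,330 | Bergstrom: $5,550 | Tam: $6,995 | Halvorsen: $44,315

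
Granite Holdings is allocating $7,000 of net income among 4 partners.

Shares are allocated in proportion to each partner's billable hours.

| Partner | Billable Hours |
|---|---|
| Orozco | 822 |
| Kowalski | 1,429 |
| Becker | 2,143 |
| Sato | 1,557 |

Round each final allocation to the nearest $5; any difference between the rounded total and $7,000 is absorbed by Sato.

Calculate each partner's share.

Combined billable hours = 5,951.
Raw shares: Orozco 822/5,951 × $7,000 = 966.90; Kowalski 1,429/5,951 × $7,000 = 1,680.89; Becker 2,143/5,951 × $7,000 = 2,520.75; Sato 1,557/5,951 × $7,000 = 1,831.46.
After rounding ($5): Orozco $965; Kowalski $1,680; Becker $2,520; Sato $1,830. Sum = $6,995.
Difference $7,000 − $6,995 = +$5 applied to Sato: Sato becomes $1,835.

Orozco: $965 | Kowalski: $1,680 | Becker: $2,520 | Sato: $1,835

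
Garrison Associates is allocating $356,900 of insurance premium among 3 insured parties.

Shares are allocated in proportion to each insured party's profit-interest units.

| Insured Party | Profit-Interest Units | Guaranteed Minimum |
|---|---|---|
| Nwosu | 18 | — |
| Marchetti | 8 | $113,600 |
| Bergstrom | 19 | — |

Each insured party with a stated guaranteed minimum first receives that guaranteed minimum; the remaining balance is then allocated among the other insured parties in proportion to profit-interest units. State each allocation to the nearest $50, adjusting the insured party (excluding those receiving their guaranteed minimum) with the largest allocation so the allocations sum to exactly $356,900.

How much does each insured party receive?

Fund the minimums — Marchetti $113,600. Remaining pool $243,300.
Remaining pool split over remaining profit-interest units 37: Nwosu 118,362.16 → $118,350; Bergstrom 124,937.84 → $124,950.

Nwosu: $118,350 | Marchetti: $113,600 | Bergstrom: $124,950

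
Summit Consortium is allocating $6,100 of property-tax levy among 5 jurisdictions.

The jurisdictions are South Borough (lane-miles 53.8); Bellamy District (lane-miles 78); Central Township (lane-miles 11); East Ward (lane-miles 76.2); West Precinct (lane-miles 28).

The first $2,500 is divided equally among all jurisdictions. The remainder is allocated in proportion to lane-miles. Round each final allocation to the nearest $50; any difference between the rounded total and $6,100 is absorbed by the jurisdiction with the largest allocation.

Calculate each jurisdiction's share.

South Borough: $1,300 · Bellamy District: $1,650 · Central Township: $650 · East Ward: $1,600 · West Precinct: $900

$2,500 shared equally gives $500 per jurisdiction.
Remainder $3,600 by lane-miles (total 247): South Borough 784.13 → $800; Bellamy District 1,136.84 → $1,150; Central Township 160.32 → $150; East Ward 1,110.61 → $1,100; West Precinct 408.10 → $400.
Totals: South Borough $500 + $800 = $1,300; Bellamy District $500 + $1,150 = $1,650; Central Township $500 + $150 = $650; East Ward $500 + $1,100 = $1,600; West Precinct $500 + $400 = $900.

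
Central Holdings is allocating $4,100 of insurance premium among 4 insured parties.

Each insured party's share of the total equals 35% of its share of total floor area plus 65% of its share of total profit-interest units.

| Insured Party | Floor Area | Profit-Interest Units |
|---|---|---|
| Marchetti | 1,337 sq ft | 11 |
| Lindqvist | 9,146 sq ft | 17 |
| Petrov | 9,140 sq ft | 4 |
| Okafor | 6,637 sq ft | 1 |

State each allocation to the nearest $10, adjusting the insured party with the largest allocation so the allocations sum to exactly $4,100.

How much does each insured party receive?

Floor area total 26,260; profit-interest units total 33.
Blended shares (35% floor area + 65% profit-interest units): Marchetti 0.2345; Lindqvist 0.4567; Petrov 0.2006; Okafor 0.1082.
Pro-rata amounts: Marchetti 961.39; Lindqvist 1,872.67; Petrov 822.49; Okafor 443.44.
At nearest $10: Marchetti $960; Lindqvist $1,870; Petrov $820; Okafor $440. Sum = $4,090.
Difference $4,100 − $4,090 = +$10 applied to largest allocation (Lindqvist): Lindqvist becomes $1,880.

Marchetti: $960 | Lindqvist: $1,880 | Petrov: $820 | Okafor: $440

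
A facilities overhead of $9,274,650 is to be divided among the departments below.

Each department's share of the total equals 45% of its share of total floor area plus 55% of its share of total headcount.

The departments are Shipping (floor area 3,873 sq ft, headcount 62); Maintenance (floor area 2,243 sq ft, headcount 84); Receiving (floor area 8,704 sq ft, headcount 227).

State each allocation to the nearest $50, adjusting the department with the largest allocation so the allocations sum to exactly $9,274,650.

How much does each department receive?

Shipping: $1,938,600 · Maintenance: $1,780,450 · Receiving: $5,555,600

Floor area total 14,820; headcount total 373.
Combined weights (45% floor area + 55% headcount): Shipping 0.2090; Maintenance 0.1920; Receiving 0.5990.
Pro-rata amounts: Shipping 1,938,607.06; Maintenance 1,780,434.87; Receiving 5,555,608.07.
After rounding ($50): Shipping $1,938,600; Maintenance $1,780,450; Receiving $5,555,600. Sum = $9,274,650.
No rounding difference to absorb.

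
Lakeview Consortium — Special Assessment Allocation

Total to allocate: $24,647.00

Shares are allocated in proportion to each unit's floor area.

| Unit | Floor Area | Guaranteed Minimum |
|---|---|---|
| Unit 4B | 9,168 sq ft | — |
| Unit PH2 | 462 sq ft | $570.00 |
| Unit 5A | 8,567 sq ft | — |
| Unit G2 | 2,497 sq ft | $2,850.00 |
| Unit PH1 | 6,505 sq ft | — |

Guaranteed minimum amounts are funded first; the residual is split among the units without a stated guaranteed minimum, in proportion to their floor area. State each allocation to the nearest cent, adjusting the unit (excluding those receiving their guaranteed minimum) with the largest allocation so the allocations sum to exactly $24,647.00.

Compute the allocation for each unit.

Guaranteed amounts: Unit PH2 $570.00; Unit G2 $2,850.00. Balance $21,227.00.
Balance split over remaining floor area 24,240: Unit 4B 8,028.4297 → $8,028.43; Unit 5A 7,502.1332 → $7,502.13; Unit PH1 5,696.4371 → $5,696.44.

Unit 4B: $8,028.43 | Unit PH2: $570.00 | Unit 5A: $7,502.13 | Unit G2: $2,850.00 | Unit PH1: $5,696.44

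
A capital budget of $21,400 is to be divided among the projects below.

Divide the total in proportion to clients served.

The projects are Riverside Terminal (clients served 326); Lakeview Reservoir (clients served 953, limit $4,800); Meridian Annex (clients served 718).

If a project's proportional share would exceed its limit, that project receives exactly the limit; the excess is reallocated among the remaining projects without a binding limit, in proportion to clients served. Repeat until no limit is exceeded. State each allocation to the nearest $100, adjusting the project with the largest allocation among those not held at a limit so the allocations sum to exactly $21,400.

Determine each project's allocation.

Riverside Terminal: $5,200 · Lakeview Reservoir: $4,800 · Meridian Annex: $11,400

Combined clients served = 1,997.
Proportional shares (ignoring caps): Riverside Terminal 3,493.44; Lakeview Reservoir 10,212.42; Meridian Annex 7,694.14.
Held at cap: Lakeview Reservoir ($4,800); remaining pool $16,600 reallocated over remaining clients served 1,044.
Redistributed shares: Riverside Terminal 5,183.52 → $5,200; Meridian Annex 11,416.48 → $11,400.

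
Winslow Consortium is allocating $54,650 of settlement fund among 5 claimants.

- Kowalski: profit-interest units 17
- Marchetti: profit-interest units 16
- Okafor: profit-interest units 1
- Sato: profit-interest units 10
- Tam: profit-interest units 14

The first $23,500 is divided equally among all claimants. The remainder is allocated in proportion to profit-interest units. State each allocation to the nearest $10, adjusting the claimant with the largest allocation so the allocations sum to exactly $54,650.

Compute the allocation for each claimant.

Kowalski: $13,830 · Marchetti: $13,290 · Okafor: $5,240 · Sato: $10,070 · Tam: $12,220

$23,500 shared equally gives $4,700 per claimant.
Remainder $31,150 by profit-interest units (total 58): Kowalski 9,130.17 → $9,130; Marchetti 8,593.10 → $8,590; Okafor 537.07 → $540; Sato 5,370.69 → $5,370; Tam 7,518.97 → $7,520.
Totals: Kowalski $4,700 + $9,130 = $13,830; Marchetti $4,700 + $8,590 = $13,290; Okafor $4,700 + $540 = $5,240; Sato $4,700 + $5,370 = $10,070; Tam $4,700 + $7,520 = $12,220.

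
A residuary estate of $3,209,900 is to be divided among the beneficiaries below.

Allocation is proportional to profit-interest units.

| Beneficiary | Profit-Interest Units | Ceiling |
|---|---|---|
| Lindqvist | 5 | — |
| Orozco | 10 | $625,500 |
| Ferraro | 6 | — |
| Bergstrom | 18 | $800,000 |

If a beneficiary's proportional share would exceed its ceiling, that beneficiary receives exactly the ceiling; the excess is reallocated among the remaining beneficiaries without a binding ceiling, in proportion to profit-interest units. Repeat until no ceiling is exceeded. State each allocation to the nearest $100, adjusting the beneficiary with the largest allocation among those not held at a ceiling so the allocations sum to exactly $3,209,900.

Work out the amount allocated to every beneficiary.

Lindqvist: $811,100; Orozco: $625,500; Ferraro: $973,300; Bergstrom: $800,000

Combined profit-interest units = 39.
Proportional shares (ignoring caps): Lindqvist 411,525.64; Orozco 823,051.28; Ferraro 493,830.77; Bergstrom 1,481,492.31.
Capped: Orozco ($625,500), Bergstrom ($800,000); residual $1,784,400 reallocated over remaining profit-interest units 11.
Redistributed shares: Lindqvist 811,090.91 → $811,100; Ferraro 973,309.09 → $973,300.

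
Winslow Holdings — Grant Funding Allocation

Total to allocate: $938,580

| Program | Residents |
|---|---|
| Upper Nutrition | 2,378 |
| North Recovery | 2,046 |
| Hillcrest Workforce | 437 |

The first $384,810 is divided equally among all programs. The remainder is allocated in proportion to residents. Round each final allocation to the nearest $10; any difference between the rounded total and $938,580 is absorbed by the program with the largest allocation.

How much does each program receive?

Upper Nutrition: $399,180; North Recovery: $361,350; Hillcrest Workforce: $178,050

Equal tier: $384,810 ÷ 3 = $128,270 apiece.
Remainder $553,770 by residents (total 4,861): Upper Nutrition 270,904.15 → $270,900; North Recovery 233,082.37 → $233,080; Hillcrest Workforce 49,783.48 → $49,780.
Rounding difference +$10 on remainder applied to Upper Nutrition.
Totals: Upper Nutrition $128,270 + $270,910 = $399,180; North Recovery $128,270 + $233,080 = $361,350; Hillcrest Workforce $128,270 + $49,780 = $178,050.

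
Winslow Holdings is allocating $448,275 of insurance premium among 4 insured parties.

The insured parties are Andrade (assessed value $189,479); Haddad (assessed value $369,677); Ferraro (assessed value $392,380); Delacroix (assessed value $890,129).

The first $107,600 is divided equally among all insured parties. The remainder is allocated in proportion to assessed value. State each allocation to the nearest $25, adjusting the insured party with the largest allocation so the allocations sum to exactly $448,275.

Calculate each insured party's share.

$107,600 shared equally gives $26,900 per insured party.
Remainder $340,675 by assessed value (total 1,841,665): Andrade 35,050.22 → $35,050; Haddad 68,383.62 → $68,375; Ferraro 72,583.26 → $72,575; Delacroix 164,657.90 → $164,650.
Rounding difference +$25 on remainder applied to Delacroix.
Totals: Andrade $26,900 + $35,050 = $61,950; Haddad $26,900 + $68,375 = $95,275; Ferraro $26,900 + $72,575 = $99,475; Delacroix $26,900 + $164,675 = $191,575.

Andrade: $61,950 · Haddad: $95,275 · Ferraro: $99,475 · Delacroix: $191,575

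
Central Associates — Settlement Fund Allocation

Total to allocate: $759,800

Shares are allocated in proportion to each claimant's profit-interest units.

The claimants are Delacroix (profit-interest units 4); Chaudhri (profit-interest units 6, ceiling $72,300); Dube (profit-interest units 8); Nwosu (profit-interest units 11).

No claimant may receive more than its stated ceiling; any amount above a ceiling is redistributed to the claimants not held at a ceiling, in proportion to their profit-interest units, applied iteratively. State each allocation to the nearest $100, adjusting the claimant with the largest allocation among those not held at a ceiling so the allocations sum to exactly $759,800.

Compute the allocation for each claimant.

Combined profit-interest units = 29.
Unconstrained shares: Delacroix 104,800.00; Chaudhri 157,200.00; Dube 209,600.00; Nwosu 288,200.00.
Held at cap: Chaudhri ($72,300); remaining pool $687,500 reallocated over remaining profit-interest units 23.
Redistributed shares: Delacroix 119,565.22 → $119,600; Dube 239,130.43 → $239,100; Nwosu 328,804.35 → $328,800.

Delacroix: $119,600; Chaudhri: $72,300; Dube: $239,100; Nwosu: $328,800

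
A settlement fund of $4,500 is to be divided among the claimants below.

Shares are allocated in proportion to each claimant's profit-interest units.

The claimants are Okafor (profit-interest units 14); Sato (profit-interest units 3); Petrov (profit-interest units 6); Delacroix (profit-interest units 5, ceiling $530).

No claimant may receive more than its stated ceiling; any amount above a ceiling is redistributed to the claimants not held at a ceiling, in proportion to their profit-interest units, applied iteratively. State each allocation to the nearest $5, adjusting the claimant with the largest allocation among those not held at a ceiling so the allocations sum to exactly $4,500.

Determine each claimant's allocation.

Okafor: $2,415; Sato: $520; Petrov: $1,035; Delacroix: $530

Sum of profit-interest units: 28.
Proportional shares (ignoring caps): Okafor 2,250.00; Sato 482.14; Petrov 964.29; Delacroix 803.57.
Cap binds for Delacroix ($530); balance $3,970 reallocated over remaining profit-interest units 23.
Shares after redistribution: Okafor 2,416.52 → $2,415; Sato 517.83 → $520; Petrov 1,035.65 → $1,035.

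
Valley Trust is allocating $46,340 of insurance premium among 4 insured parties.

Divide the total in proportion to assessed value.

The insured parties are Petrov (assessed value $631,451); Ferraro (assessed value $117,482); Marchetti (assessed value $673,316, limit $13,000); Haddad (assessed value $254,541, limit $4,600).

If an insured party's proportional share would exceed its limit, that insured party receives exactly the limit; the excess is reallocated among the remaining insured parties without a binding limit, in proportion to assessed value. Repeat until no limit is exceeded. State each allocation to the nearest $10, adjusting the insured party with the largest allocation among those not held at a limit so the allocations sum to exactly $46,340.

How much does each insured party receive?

Assessed value total: 1,676,790.
Proportional shares (ignoring caps): Petrov 17,450.87; Ferraro 3,246.75; Marchetti 18,607.85; Haddad 7,034.53.
Capped: Marchetti ($13,000), Haddad ($4,600); remaining pool $28,740 reallocated over remaining assessed value 748,933.
Redistributed shares: Petrov 24,231.68 → $24,230; Ferraro 4,508.32 → $4,510.

Petrov: $24,230; Ferraro: $4,510; Marchetti: $13,000; Haddad: $4,600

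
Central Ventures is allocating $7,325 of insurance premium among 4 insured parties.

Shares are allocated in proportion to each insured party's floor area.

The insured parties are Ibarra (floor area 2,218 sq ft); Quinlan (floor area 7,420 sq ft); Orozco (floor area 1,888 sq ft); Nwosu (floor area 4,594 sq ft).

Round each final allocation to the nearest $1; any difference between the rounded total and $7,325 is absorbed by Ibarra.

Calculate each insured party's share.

Total floor area = 16,120.
Proportional shares: Ibarra 2,218/16,120 × $7,325 = 1,007.87; Quinlan 7,420/16,120 × $7,325 = 3,371.68; Orozco 1,888/16,120 × $7,325 = 857.92; Nwosu 4,594/16,120 × $7,325 = 2,087.53.
After rounding ($1): Ibarra $1,008; Quinlan $3,372; Orozco $858; Nwosu $2,088. Sum = $7,326.
Difference $7,325 − $7,326 = −$1 applied to Ibarra: Ibarra becomes $1,007.

Ibarra: $1,007 | Quinlan: $3,372 | Orozco: $858 | Nwosu: $2,088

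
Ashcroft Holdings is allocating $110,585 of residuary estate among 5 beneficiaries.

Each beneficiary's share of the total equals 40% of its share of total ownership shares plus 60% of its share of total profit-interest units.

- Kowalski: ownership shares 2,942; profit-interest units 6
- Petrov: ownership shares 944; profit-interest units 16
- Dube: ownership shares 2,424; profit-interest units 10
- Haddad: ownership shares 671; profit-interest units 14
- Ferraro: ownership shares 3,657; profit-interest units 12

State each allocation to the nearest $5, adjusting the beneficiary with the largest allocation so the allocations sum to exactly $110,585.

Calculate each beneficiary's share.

Kowalski: $19,095; Petrov: $22,230; Dube: $21,520; Haddad: $18,805; Ferraro: $28,935

Ownership shares total 10,638; profit-interest units total 58.
Blended shares (40% ownership shares + 60% profit-interest units): Kowalski 0.1727; Petrov 0.2010; Dube 0.1946; Haddad 0.1701; Ferraro 0.2616.
Pro-rata amounts: Kowalski 19,097.06; Petrov 22,228.98; Dube 21,519.09; Haddad 18,805.85; Ferraro 28,934.01.
After rounding ($5): Kowalski $19,095; Petrov $22,230; Dube $21,520; Haddad $18,805; Ferraro $28,935. Sum = $110,585.
Sum already equals the total — no adjustment.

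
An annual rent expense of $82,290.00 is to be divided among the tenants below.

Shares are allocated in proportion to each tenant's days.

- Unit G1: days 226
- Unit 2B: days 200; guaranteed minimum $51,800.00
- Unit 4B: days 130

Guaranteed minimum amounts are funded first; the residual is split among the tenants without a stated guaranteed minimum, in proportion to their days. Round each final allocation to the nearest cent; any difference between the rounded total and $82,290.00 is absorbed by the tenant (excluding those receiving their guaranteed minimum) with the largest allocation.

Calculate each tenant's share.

Unit G1: $19,356.01; Unit 2B: $51,800.00; Unit 4B: $11,133.99

Fund the minimums — Unit 2B $51,800.00. Remaining pool $30,490.00.
Remaining pool split over remaining days 356: Unit G1 19,356.0112 → $19,356.01; Unit 4B 11,133.9888 → $11,133.99.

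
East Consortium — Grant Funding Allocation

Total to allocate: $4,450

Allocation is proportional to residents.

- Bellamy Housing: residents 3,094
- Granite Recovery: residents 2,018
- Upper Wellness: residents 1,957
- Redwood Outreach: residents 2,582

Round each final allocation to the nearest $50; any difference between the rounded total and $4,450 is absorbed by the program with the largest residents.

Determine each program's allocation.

Bellamy Housing: $1,400 · Granite Recovery: $950 · Upper Wellness: $900 · Redwood Outreach: $1,200

Combined residents = 9,651.
Unrounded shares: Bellamy Housing 3,094/9,651 × $4,450 = 1,426.62; Granite Recovery 2,018/9,651 × $4,450 = 930.48; Upper Wellness 1,957/9,651 × $4,450 = 902.36; Redwood Outreach 2,582/9,651 × $4,450 = 1,190.54.
Rounded to nearest $50: Bellamy Housing $1,450; Granite Recovery $950; Upper Wellness $900; Redwood Outreach $1,200. Sum = $4,500.
Difference $4,450 − $4,500 = −$50 applied to largest residents (Bellamy Housing): Bellamy Housing becomes $1,400.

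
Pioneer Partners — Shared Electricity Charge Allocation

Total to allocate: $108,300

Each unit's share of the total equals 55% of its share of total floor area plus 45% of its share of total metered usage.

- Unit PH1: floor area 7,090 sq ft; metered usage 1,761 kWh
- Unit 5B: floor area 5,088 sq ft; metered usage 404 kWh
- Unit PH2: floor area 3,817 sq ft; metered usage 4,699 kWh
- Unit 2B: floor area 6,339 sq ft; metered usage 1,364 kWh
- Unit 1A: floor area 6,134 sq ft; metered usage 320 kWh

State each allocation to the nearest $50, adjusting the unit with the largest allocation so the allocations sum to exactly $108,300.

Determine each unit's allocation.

Floor area total 28,468; metered usage total 8,548.
Combined weights (55% floor area + 45% metered usage): Unit PH1 0.2297; Unit 5B 0.1196; Unit PH2 0.3211; Unit 2B 0.1943; Unit 1A 0.1354.
Proportional shares: Unit PH1 24,874.81; Unit 5B 12,949.21; Unit PH2 34,777.06; Unit 2B 21,040.02; Unit 1A 14,658.90.
Rounded to nearest $50: Unit PH1 $24,850; Unit 5B $12,950; Unit PH2 $34,800; Unit 2B $21,050; Unit 1A $14,650. Sum = $108,300.
No rounding difference to absorb.

Unit PH1: $24,850; Unit 5B: $12,950; Unit PH2: $34,800; Unit 2B: $21,050; Unit 1A: $14,650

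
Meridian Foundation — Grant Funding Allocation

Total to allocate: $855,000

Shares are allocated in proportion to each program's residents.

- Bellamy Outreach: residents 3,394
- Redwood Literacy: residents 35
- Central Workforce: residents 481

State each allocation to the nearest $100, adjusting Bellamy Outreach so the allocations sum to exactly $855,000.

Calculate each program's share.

Residents total: 3,910.
Pro-rata amounts: Bellamy Outreach 3,394/3,910 × $855,000 = 742,166.24; Redwood Literacy 35/3,910 × $855,000 = 7,653.45; Central Workforce 481/3,910 × $855,000 = 105,180.31.
At nearest $100: Bellamy Outreach $742,200; Redwood Literacy $7,700; Central Workforce $105,200. Sum = $855,100.
Difference $855,000 − $855,100 = −$100 applied to Bellamy Outreach: Bellamy Outreach becomes $742,100.

Bellamy Outreach: $742,100 · Redwood Literacy: $7,700 · Central Workforce: $105,200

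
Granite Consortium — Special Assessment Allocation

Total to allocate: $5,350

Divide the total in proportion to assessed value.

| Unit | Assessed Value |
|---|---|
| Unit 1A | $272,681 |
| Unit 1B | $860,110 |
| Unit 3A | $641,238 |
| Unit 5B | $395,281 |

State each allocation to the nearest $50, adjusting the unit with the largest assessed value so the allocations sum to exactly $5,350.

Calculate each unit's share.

Total assessed value = 2,169,310.
Raw shares: Unit 1A 272,681/2,169,310 × $5,350 = 672.49; Unit 1B 860,110/2,169,310 × $5,350 = 2,121.22; Unit 3A 641,238/2,169,310 × $5,350 = 1,581.44; Unit 5B 395,281/2,169,310 × $5,350 = 974.85.
After rounding ($50): Unit 1A $650; Unit 1B $2,100; Unit 3A $1,600; Unit 5B $950. Sum = $5,300.
Difference $5,350 − $5,300 = +$50 applied to largest assessed value (Unit 1B): Unit 1B becomes $2,150.

Unit 1A: $650 | Unit 1B: $2,150 | Unit 3A: $1,600 | Unit 5B: $950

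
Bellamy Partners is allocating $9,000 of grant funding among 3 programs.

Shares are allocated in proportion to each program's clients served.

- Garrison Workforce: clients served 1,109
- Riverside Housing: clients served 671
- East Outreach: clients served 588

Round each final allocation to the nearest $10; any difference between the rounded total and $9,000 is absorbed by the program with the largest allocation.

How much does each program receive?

Garrison Workforce: $4,220 | Riverside Housing: $2,550 | East Outreach: $2,230

Total clients served = 2,368.
Unrounded shares: Garrison Workforce 1,109/2,368 × $9,000 = 4,214.95; Riverside Housing 671/2,368 × $9,000 = 2,550.25; East Outreach 588/2,368 × $9,000 = 2,234.80.
At nearest $10: Garrison Workforce $4,210; Riverside Housing $2,550; East Outreach $2,230. Sum = $8,990.
Difference $9,000 − $8,990 = +$10 applied to largest allocation (Garrison Workforce): Garrison Workforce becomes $4,220.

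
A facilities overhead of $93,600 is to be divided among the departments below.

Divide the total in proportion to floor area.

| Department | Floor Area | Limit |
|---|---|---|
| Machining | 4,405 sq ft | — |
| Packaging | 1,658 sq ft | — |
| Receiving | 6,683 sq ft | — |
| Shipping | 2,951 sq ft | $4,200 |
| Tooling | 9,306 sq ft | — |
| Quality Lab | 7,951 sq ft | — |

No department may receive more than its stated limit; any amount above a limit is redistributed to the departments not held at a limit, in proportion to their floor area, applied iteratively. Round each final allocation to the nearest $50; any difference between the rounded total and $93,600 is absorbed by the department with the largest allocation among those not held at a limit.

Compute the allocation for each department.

Sum of floor area: 32,954.
Pro-rata shares before constraints: Machining 12,511.62; Packaging 4,709.26; Receiving 18,981.88; Shipping 8,381.79; Tooling 26,432.04; Quality Lab 22,583.41.
Held at cap: Shipping ($4,200); remaining pool $89,400 reallocated over remaining floor area 30,003.
Shares after redistribution: Machining 13,125.59 → $13,150; Packaging 4,940.35 → $4,950; Receiving 19,913.35 → $19,900; Tooling 27,729.11 → $27,750; Quality Lab 23,691.61 → $23,700.
Rounding difference −$50 applied to Tooling → $27,700.

Machining: $13,150 | Packaging: $4,950 | Receiving: $19,900 | Shipping: $4,200 | Tooling: $27,700 | Quality Lab: $23,700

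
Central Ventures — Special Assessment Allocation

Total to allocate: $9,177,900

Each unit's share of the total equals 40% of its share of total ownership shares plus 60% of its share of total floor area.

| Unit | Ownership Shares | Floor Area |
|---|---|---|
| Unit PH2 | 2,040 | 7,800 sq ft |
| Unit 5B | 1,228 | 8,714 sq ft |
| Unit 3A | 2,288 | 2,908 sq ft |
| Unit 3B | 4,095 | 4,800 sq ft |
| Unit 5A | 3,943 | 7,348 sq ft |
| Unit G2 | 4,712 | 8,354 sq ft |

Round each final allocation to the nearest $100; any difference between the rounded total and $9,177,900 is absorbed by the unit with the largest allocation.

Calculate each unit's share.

Unit PH2: $1,485,000 · Unit 5B: $1,448,200 · Unit 3A: $859,900 · Unit 3B: $1,483,300 · Unit 5A: $1,804,300 · Unit G2: $2,097,200

Totals — ownership shares 18,306, floor area 39,924.
Composite weights (40% ownership shares + 60% floor area): Unit PH2 0.1618; Unit 5B 0.1578; Unit 3A 0.0937; Unit 3B 0.1616; Unit 5A 0.1966; Unit G2 0.2285.
Proportional shares: Unit PH2 1,484,968.36; Unit 5B 1,448,195.11; Unit 3A 859,946.96; Unit 3B 1,483,294.75; Unit 5A 1,804,259.14; Unit G2 2,097,235.69.
At nearest $100: Unit PH2 $1,485,000; Unit 5B $1,448,200; Unit 3A $859,900; Unit 3B $1,483,300; Unit 5A $1,804,300; Unit G2 $2,097,200. Sum = $9,177,900.
Rounded total matches; no reconciliation needed.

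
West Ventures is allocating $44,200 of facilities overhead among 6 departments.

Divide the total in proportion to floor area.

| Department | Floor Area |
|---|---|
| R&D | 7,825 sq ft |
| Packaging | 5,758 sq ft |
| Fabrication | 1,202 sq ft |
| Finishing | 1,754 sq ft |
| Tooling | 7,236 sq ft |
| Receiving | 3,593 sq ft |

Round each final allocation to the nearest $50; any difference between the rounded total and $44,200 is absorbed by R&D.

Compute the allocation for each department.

Combined floor area = 27,368.
Pro-rata amounts: R&D 7,825/27,368 × $44,200 = 12,637.57; Packaging 5,758/27,368 × $44,200 = 9,299.31; Fabrication 1,202/27,368 × $44,200 = 1,941.26; Finishing 1,754/27,368 × $44,200 = 2,832.75; Tooling 7,236/27,368 × $44,200 = 11,686.32; Receiving 3,593/27,368 × $44,200 = 5,802.78.
After rounding ($50): R&D $12,650; Packaging $9,300; Fabrication $1,950; Finishing $2,850; Tooling $11,700; Receiving $5,800. Sum = $44,250.
Difference $44,200 − $44,250 = −$50 applied to R&D: R&D becomes $12,600.

R&D: $12,600 · Packaging: $9,300 · Fabrication: $1,950 · Finishing: $2,850 · Tooling: $11,700 · Receiving: $5,800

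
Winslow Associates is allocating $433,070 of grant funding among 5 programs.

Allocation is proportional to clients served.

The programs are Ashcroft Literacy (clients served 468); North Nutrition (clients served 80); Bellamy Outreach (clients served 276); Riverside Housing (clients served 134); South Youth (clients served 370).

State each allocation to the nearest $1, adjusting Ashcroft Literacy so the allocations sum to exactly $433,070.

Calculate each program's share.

Clients served total: 1,328.
Unrounded shares: Ashcroft Literacy 468/1,328 × $433,070 = 152,618.04; North Nutrition 80/1,328 × $433,070 = 26,088.55; Bellamy Outreach 276/1,328 × $433,070 = 90,005.51; Riverside Housing 134/1,328 × $433,070 = 43,698.33; South Youth 370/1,328 × $433,070 = 120,659.56.
Rounded to nearest $1: Ashcroft Literacy $152,618; North Nutrition $26,089; Bellamy Outreach $90,006; Riverside Housing $43,698; South Youth $120,660. Sum = $433,071.
Difference $433,070 − $433,071 = −$1 applied to Ashcroft Literacy: Ashcroft Literacy becomes $152,617.

Ashcroft Literacy: $152,617 · North Nutrition: $26,089 · Bellamy Outreach: $90,006 · Riverside Housing: $43,698 · South Youth: $120,660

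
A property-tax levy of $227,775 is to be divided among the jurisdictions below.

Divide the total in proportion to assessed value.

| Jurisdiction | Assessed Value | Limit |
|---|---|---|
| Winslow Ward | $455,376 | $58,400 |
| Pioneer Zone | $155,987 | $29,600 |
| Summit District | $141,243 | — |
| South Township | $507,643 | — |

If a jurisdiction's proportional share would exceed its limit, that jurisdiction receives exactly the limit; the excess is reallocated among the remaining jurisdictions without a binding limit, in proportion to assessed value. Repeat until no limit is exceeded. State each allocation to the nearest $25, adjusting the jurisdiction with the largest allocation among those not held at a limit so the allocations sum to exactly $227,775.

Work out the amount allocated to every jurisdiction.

Winslow Ward: $58,400 · Pioneer Zone: $29,600 · Summit District: $30,425 · South Township: $109,350

Total assessed value = 1,260,249.
Unconstrained shares: Winslow Ward 82,303.79; Pioneer Zone 28,192.79; Summit District 25,527.99; South Township 91,750.43.
Capped: Winslow Ward ($58,400); remaining pool $169,375 reallocated over remaining assessed value 804,873.
Capped: Pioneer Zone ($29,600); remaining pool $139,775 reallocated over remaining assessed value 648,886.
Shares after redistribution: Summit District 30,424.82 → $30,425; South Township 109,350.18 → $109,350.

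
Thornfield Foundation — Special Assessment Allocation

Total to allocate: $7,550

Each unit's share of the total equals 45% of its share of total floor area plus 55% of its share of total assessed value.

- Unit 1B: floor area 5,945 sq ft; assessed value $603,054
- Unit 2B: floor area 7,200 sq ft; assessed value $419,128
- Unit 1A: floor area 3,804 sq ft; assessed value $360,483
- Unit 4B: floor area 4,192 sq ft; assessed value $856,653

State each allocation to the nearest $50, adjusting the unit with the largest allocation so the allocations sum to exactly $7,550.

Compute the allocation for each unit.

Unit 1B: $2,050 | Unit 2B: $1,950 | Unit 1A: $1,300 | Unit 4B: $2,250

Totals — floor area 21,141, assessed value 2,239,318.
Composite weights (45% floor area + 55% assessed value): Unit 1B 0.2747; Unit 2B 0.2562; Unit 1A 0.1695; Unit 4B 0.2996.
Unrounded shares: Unit 1B 2,073.68; Unit 2B 1,934.30; Unit 1A 1,279.79; Unit 4B 2,262.22.
After rounding ($50): Unit 1B $2,050; Unit 2B $1,950; Unit 1A $1,300; Unit 4B $2,250. Sum = $7,550.
Rounded total matches; no reconciliation needed.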